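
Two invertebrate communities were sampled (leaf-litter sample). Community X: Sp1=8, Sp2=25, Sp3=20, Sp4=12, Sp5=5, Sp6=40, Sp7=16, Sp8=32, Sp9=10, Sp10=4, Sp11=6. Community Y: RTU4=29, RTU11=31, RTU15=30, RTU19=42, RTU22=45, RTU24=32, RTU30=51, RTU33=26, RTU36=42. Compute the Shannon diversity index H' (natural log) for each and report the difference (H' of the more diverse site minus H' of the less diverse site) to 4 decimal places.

Community X: N=178, proportions 0.044944, 0.140449, 0.11236, 0.067416, 0.02809, 0.224719, 0.089888, 0.179775, 0.05618, 0.022472, 0.033708, giving H' = 2.164762 (working shown to 6 dp, full precision carried).
Community Y: N=328, proportions 0.088415, 0.094512, 0.091463, 0.128049, 0.137195, 0.097561, 0.155488, 0.079268, 0.128049, giving H' = 2.172458.
Difference = |2.164762 − 2.172458| = 0.007696, i.e. 0.0077 to 4 decimal places.

0.0077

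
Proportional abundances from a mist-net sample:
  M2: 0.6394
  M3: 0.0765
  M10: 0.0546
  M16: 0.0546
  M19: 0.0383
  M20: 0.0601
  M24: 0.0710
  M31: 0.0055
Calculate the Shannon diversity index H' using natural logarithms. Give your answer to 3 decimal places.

Each pᵢ ln pᵢ term (working shown to 5 dp, full precision carried): 0.6394×(-0.44723)=-0.28596, 0.0765×(-2.57046)=-0.19664, 0.0546×(-2.90772)=-0.15876, 0.0546×(-2.90772)=-0.15876, 0.0383×(-3.26231)=-0.12495, 0.0601×(-2.81175)=-0.16899, 0.071×(-2.64508)=-0.18780, 0.0055×(-5.20301)=-0.02862.
Sum = -1.31047, so H' = 1.310.

1.310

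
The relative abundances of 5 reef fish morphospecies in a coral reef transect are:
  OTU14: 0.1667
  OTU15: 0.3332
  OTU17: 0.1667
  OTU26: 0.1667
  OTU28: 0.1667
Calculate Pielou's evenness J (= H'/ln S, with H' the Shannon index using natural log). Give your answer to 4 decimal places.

H' = −Σ pᵢ ln pᵢ = −((-0.298653) + (-0.366191) + (-0.298653) + (-0.298653) + (-0.298653)) = 1.560803 (working shown to 6 dp, full precision carried).
With S = 5 species, ln S = 1.609438, so J = 1.560803/1.609438 = 0.969781, i.e. 0.9698 to 4 decimal places.

0.9698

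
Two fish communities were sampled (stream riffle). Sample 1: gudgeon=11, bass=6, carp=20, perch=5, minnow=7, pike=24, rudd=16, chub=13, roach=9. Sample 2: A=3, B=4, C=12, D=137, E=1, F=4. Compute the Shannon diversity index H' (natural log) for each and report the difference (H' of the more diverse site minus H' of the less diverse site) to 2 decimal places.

Sample 1: N=111, proportions 0.0991, 0.0541, 0.1802, 0.045, 0.0631, 0.2162, 0.1441, 0.1171, 0.0811, giving H' = 2.0747 (working shown to 4 dp, full precision carried).
Sample 2: N=161, proportions 0.0186, 0.0248, 0.0745, 0.8509, 0.0062, 0.0248, giving H' = 0.6203.
Difference = |2.0747 − 0.6203| = 1.4544, i.e. 1.45 to 2 decimal places.

1.45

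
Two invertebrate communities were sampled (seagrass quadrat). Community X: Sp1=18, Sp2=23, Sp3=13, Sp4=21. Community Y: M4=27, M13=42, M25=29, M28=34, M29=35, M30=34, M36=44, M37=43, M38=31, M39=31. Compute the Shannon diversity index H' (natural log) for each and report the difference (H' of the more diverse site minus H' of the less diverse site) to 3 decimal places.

0.924

Community X: N=75, proportions 0.24, 0.30667, 0.17333, 0.28, giving H' = 1.36519 (working shown to 5 dp, full precision carried).
Community Y: N=350, proportions 0.07714, 0.12, 0.08286, 0.09714, 0.1, 0.09714, 0.12571, 0.12286, 0.08857, 0.08857, giving H' = 2.28938.
Difference = |1.36519 − 2.28938| = 0.92419, i.e. 0.924 to 3 decimal places.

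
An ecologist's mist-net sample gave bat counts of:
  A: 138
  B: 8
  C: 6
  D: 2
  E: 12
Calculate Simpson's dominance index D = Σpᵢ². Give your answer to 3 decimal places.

0.700

Total N = 138+8+6+2+12 = 166, so the proportions are 0.83133, 0.04819, 0.03614, 0.01205, 0.07229 (working shown to 5 dp, full precision carried).
D = 0.83133² + 0.04819² + 0.03614² + 0.01205² + 0.07229² = 0.69110 + 0.00232 + 0.00131 + 0.00015 + 0.00523 = 0.70010.
To 3 decimal places, D = 0.700.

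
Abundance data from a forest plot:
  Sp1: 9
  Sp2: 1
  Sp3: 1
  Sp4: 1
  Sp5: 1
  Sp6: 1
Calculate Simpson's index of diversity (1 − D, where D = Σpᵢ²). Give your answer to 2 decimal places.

Total N = 9+1+1+1+1+1 = 14, so the proportions are 0.6429, 0.0714, 0.0714, 0.0714, 0.0714, 0.0714 (working shown to 4 dp, full precision carried).
D = 0.6429² + 0.0714² + 0.0714² + 0.0714² + 0.0714² + 0.0714² = 0.4133 + 0.0051 + 0.0051 + 0.0051 + 0.0051 + 0.0051 = 0.4388.
So 1 − D = 0.5612, i.e. 0.56 to 2 decimal places.

0.56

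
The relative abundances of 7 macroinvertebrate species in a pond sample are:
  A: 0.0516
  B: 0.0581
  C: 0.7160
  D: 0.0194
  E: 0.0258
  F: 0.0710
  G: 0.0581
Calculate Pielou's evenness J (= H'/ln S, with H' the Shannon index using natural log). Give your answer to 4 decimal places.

0.5558

H' = −Σ pᵢ ln pᵢ = −((-0.152954) + (-0.165329) + (-0.239198) + (-0.076484) + (-0.094360) + (-0.187800) + (-0.165329)) = 1.081455 (working shown to 6 dp, full precision carried).
With S = 7 species, ln S = 1.945910, so J = 1.081455/1.945910 = 0.555758, i.e. 0.5558 to 4 decimal places.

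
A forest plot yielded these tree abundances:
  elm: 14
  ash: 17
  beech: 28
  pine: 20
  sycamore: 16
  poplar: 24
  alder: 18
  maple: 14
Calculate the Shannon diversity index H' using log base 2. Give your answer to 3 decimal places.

Total N = 14+17+28+20+16+24+18+14 = 151, so the proportions are 0.09272, 0.11258, 0.18543, 0.13245, 0.10596, 0.15894, 0.11921, 0.09272 (working shown to 5 dp, full precision carried).
Each pᵢ log₂ pᵢ term: 0.09272×(-3.43105)=-0.31811, 0.11258×(-3.15094)=-0.35474, 0.18543×(-2.43105)=-0.45079, 0.13245×(-2.91648)=-0.38629, 0.10596×(-3.23840)=-0.34314, 0.15894×(-2.65344)=-0.42174, 0.11921×(-3.06848)=-0.36578, 0.09272×(-3.43105)=-0.31811.
Sum = -2.95870, so H' = 2.959.

2.959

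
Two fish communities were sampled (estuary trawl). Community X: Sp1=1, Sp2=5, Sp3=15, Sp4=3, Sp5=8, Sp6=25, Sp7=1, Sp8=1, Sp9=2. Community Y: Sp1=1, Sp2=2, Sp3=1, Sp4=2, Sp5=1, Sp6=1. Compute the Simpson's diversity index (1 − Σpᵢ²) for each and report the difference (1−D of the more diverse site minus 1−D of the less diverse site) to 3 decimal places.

0.069

Community X: N=61, proportions 0.01639, 0.08197, 0.2459, 0.04918, 0.13115, 0.40984, 0.01639, 0.01639, 0.03279, giving 1−D = 0.74335 (working shown to 5 dp, full precision carried).
Community Y: N=8, proportions 0.125, 0.25, 0.125, 0.25, 0.125, 0.125, giving 1−D = 0.81250.
Difference = |0.74335 − 0.81250| = 0.06915, i.e. 0.069 to 3 decimal places.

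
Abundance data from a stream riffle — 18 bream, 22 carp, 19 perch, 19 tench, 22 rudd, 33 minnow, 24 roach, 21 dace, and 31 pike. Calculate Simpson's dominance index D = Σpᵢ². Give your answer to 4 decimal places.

0.1163

Total N = 18+22+19+19+22+33+24+21+31 = 209, so the proportions are 0.086124, 0.105263, 0.090909, 0.090909, 0.105263, 0.157895, 0.114833, 0.100478, 0.148325 (working shown to 6 dp, full precision carried).
D = 0.086124² + 0.105263² + 0.090909² + 0.090909² + 0.105263² + 0.157895² + 0.114833² + 0.100478² + 0.148325² = 0.007417 + 0.011080 + 0.008264 + 0.008264 + 0.011080 + 0.024931 + 0.013187 + 0.010096 + 0.022000 = 0.116321.
To 4 decimal places, D = 0.1163.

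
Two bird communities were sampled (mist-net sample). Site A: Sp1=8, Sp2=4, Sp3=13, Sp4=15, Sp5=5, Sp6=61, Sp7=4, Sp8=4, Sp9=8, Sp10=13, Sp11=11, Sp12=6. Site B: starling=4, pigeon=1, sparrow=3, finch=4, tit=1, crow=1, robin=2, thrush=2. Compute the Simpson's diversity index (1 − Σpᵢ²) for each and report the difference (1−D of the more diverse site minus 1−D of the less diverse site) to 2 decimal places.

Site A: N=152, proportions 0.0526, 0.0263, 0.0855, 0.0987, 0.0329, 0.4013, 0.0263, 0.0263, 0.0526, 0.0855, 0.0724, 0.0395, giving 1−D = 0.7991 (working shown to 4 dp, full precision carried).
Site B: N=18, proportions 0.2222, 0.0556, 0.1667, 0.2222, 0.0556, 0.0556, 0.1111, 0.1111, giving 1−D = 0.8395.
Difference = |0.7991 − 0.8395| = 0.0404, i.e. 0.04 to 2 decimal places.

0.04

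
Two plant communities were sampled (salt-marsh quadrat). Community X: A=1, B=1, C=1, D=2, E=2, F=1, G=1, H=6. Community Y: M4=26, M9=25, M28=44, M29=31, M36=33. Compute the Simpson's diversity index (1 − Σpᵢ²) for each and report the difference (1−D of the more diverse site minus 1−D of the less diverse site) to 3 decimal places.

0.009

Community X: N=15, proportions 0.06667, 0.06667, 0.06667, 0.13333, 0.13333, 0.06667, 0.06667, 0.4, giving 1−D = 0.78222 (working shown to 5 dp, full precision carried).
Community Y: N=159, proportions 0.16352, 0.15723, 0.27673, 0.19497, 0.20755, giving 1−D = 0.79087.
Difference = |0.78222 − 0.79087| = 0.00865, i.e. 0.009 to 3 decimal places.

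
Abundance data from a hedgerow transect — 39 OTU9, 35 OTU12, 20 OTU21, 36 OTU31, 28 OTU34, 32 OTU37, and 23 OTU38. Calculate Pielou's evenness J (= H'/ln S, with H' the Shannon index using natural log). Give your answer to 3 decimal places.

0.988

Total N = 39+35+20+36+28+32+23 = 213, so the proportions are 0.1831, 0.16432, 0.0939, 0.16901, 0.13146, 0.15023, 0.10798 (working shown to 5 dp, full precision carried).
H' = −Σ pᵢ ln pᵢ = −((-0.31085) + (-0.29675) + (-0.22212) + (-0.30047) + (-0.26673) + (-0.28478) + (-0.24034)) = 1.92205.
With S = 7 species, ln S = 1.94591, so J = 1.92205/1.94591 = 0.98774, i.e. 0.988 to 3 decimal places.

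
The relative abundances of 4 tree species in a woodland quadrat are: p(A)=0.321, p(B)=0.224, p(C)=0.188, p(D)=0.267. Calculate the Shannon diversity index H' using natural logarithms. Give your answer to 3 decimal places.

1.367

Each pᵢ ln pᵢ term (working shown to 5 dp, full precision carried): 0.321×(-1.13631)=-0.36476, 0.224×(-1.49611)=-0.33513, 0.188×(-1.67131)=-0.31421, 0.267×(-1.32051)=-0.35258.
Sum = -1.36667, so H' = 1.367.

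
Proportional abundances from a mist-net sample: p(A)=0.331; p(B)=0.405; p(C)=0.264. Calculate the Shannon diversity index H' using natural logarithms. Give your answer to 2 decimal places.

1.08

Each pᵢ ln pᵢ term (working shown to 4 dp, full precision carried): 0.331×(-1.1056)=-0.3660, 0.405×(-0.9039)=-0.3661, 0.264×(-1.3318)=-0.3516.
Sum = -1.0836, so H' = 1.08.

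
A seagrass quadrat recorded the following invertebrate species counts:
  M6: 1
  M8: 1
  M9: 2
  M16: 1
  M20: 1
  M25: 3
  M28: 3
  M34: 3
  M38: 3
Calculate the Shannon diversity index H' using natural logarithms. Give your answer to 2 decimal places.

2.08

Total N = 1+1+2+1+1+3+3+3+3 = 18, so the proportions are 0.0556, 0.0556, 0.1111, 0.0556, 0.0556, 0.1667, 0.1667, 0.1667, 0.1667 (working shown to 4 dp, full precision carried).
Each pᵢ ln pᵢ term: 0.0556×(-2.8904)=-0.1606, 0.0556×(-2.8904)=-0.1606, 0.1111×(-2.1972)=-0.2441, 0.0556×(-2.8904)=-0.1606, 0.0556×(-2.8904)=-0.1606, 0.1667×(-1.7918)=-0.2986, 0.1667×(-1.7918)=-0.2986, 0.1667×(-1.7918)=-0.2986, 0.1667×(-1.7918)=-0.2986.
Sum = -2.0809, so H' = 2.08.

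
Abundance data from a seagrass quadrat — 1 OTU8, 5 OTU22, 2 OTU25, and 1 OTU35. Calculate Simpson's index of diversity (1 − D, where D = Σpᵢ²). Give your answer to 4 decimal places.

Total N = 1+5+2+1 = 9, so the proportions are 0.111111, 0.555556, 0.222222, 0.111111 (working shown to 6 dp, full precision carried).
D = 0.111111² + 0.555556² + 0.222222² + 0.111111² = 0.012346 + 0.308642 + 0.049383 + 0.012346 = 0.382716.
So 1 − D = 0.617284, i.e. 0.6173 to 4 decimal places.

0.6173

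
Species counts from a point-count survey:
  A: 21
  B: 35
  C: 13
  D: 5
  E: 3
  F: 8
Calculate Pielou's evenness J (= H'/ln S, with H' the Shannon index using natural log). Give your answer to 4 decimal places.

0.8400

Total N = 21+35+13+5+3+8 = 85, so the proportions are 0.247059, 0.411765, 0.152941, 0.058824, 0.035294, 0.094118 (working shown to 6 dp, full precision carried).
H' = −Σ pᵢ ln pᵢ = −((-0.345420) + (-0.365360) + (-0.287178) + (-0.166660) + (-0.118025) + (-0.222420)) = 1.505062.
With S = 6 species, ln S = 1.791759, so J = 1.505062/1.791759 = 0.839991, i.e. 0.8400 to 4 decimal places.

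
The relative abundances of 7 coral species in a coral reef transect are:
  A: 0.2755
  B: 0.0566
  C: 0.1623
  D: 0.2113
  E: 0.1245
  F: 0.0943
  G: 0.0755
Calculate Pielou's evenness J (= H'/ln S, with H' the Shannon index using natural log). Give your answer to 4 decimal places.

H' = −Σ pᵢ ln pᵢ = −((-0.355166) + (-0.162541) + (-0.295112) + (-0.328461) + (-0.259389) + (-0.222668) + (-0.195064)) = 1.818400 (working shown to 6 dp, full precision carried).
With S = 7 species, ln S = 1.945910, so J = 1.818400/1.945910 = 0.934473, i.e. 0.9345 to 4 decimal places.

0.9345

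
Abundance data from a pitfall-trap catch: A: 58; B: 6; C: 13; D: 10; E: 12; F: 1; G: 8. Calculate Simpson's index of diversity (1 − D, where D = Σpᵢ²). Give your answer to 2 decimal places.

Total N = 58+6+13+10+12+1+8 = 108, so the proportions are 0.537, 0.0556, 0.1204, 0.0926, 0.1111, 0.0093, 0.0741 (working shown to 4 dp, full precision carried).
D = 0.537² + 0.0556² + 0.1204² + 0.0926² + 0.1111² + 0.0093² + 0.0741² = 0.2884 + 0.0031 + 0.0145 + 0.0086 + 0.0123 + 0.0001 + 0.0055 = 0.3325.
So 1 − D = 0.6675, i.e. 0.67 to 2 decimal places.

0.67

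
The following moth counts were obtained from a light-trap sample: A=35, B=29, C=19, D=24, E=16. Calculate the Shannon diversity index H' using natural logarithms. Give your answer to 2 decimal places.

Total N = 35+29+19+24+16 = 123, so the proportions are 0.2846, 0.2358, 0.1545, 0.1951, 0.1301 (working shown to 4 dp, full precision carried).
Each pᵢ ln pᵢ term: 0.2846×(-1.2568)=-0.3576, 0.2358×(-1.4449)=-0.3407, 0.1545×(-1.8677)=-0.2885, 0.1951×(-1.6341)=-0.3189, 0.1301×(-2.0396)=-0.2653.
Sum = -1.5710, so H' = 1.57.

1.57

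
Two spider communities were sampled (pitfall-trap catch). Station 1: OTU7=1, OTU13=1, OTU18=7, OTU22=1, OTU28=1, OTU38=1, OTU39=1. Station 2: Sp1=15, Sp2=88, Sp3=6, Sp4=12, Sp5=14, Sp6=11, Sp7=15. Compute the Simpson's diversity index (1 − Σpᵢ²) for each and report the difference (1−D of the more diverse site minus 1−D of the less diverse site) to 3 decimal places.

Station 1: N=13, proportions 0.076923, 0.076923, 0.538462, 0.076923, 0.076923, 0.076923, 0.076923, giving 1−D = 0.674556 (working shown to 6 dp, full precision carried).
Station 2: N=161, proportions 0.093168, 0.546584, 0.037267, 0.074534, 0.086957, 0.068323, 0.093168, giving 1−D = 0.664712.
Difference = |0.674556 − 0.664712| = 0.009844, i.e. 0.010 to 3 decimal places.

0.010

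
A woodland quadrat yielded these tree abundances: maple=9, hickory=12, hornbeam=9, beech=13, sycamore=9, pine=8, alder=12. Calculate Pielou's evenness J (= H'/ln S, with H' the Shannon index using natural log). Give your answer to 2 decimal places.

Total N = 9+12+9+13+9+8+12 = 72, so the proportions are 0.125, 0.1667, 0.125, 0.1806, 0.125, 0.1111, 0.1667 (working shown to 4 dp, full precision carried).
H' = −Σ pᵢ ln pᵢ = −((-0.2599) + (-0.2986) + (-0.2599) + (-0.3091) + (-0.2599) + (-0.2441) + (-0.2986)) = 1.9302.
With S = 7 species, ln S = 1.9459, so J = 1.9302/1.9459 = 0.9919, i.e. 0.99 to 2 decimal places.

0.99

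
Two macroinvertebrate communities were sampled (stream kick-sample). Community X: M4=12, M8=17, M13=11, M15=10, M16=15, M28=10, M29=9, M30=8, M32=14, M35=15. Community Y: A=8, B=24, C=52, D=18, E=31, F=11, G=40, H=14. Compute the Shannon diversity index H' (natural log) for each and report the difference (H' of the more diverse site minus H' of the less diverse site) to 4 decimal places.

Community X: N=121, proportions 0.099174, 0.140496, 0.090909, 0.082645, 0.123967, 0.082645, 0.07438, 0.066116, 0.115702, 0.123967, giving H' = 2.275039 (working shown to 6 dp, full precision carried).
Community Y: N=198, proportions 0.040404, 0.121212, 0.262626, 0.090909, 0.156566, 0.055556, 0.20202, 0.070707, giving H' = 1.915880.
Difference = |2.275039 − 1.915880| = 0.359159, i.e. 0.3592 to 4 decimal places.

0.3592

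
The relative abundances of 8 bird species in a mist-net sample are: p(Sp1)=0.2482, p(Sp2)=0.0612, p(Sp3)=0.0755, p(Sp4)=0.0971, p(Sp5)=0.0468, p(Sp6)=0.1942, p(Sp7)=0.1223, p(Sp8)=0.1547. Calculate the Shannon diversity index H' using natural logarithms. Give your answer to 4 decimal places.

1.9456

Each pᵢ ln pᵢ term (working shown to 6 dp, full precision carried): 0.2482×(-1.393520)=-0.345872, 0.0612×(-2.793608)=-0.170969, 0.0755×(-2.583623)=-0.195064, 0.0971×(-2.332014)=-0.226439, 0.0468×(-3.061872)=-0.143296, 0.1942×(-1.638867)=-0.318268, 0.1223×(-2.101278)=-0.256986, 0.1547×(-1.866268)=-0.288712.
Sum = -1.945604, so H' = 1.9456.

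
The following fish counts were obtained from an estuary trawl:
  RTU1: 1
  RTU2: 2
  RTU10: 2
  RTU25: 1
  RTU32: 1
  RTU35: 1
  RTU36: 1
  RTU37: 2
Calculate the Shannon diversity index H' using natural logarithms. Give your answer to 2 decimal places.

Total N = 1+2+2+1+1+1+1+2 = 11, so the proportions are 0.0909, 0.1818, 0.1818, 0.0909, 0.0909, 0.0909, 0.0909, 0.1818 (working shown to 4 dp, full precision carried).
Each pᵢ ln pᵢ term: 0.0909×(-2.3979)=-0.2180, 0.1818×(-1.7047)=-0.3100, 0.1818×(-1.7047)=-0.3100, 0.0909×(-2.3979)=-0.2180, 0.0909×(-2.3979)=-0.2180, 0.0909×(-2.3979)=-0.2180, 0.0909×(-2.3979)=-0.2180, 0.1818×(-1.7047)=-0.3100.
Sum = -2.0198, so H' = 2.02.

2.02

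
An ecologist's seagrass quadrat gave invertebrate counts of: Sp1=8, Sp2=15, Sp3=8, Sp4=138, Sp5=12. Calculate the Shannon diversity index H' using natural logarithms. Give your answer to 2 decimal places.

0.87

Total N = 8+15+8+138+12 = 181, so the proportions are 0.0442, 0.0829, 0.0442, 0.7624, 0.0663 (working shown to 4 dp, full precision carried).
Each pᵢ ln pᵢ term: 0.0442×(-3.1191)=-0.1379, 0.0829×(-2.4904)=-0.2064, 0.0442×(-3.1191)=-0.1379, 0.7624×(-0.2712)=-0.2068, 0.0663×(-2.7136)=-0.1799.
Sum = -0.8688, so H' = 0.87.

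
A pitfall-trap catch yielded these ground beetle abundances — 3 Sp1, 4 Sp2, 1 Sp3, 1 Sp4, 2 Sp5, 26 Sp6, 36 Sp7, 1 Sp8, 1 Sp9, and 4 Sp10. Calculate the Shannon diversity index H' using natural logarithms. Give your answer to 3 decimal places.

1.465

Total N = 3+4+1+1+2+26+36+1+1+4 = 79, so the proportions are 0.03797, 0.05063, 0.01266, 0.01266, 0.02532, 0.32911, 0.4557, 0.01266, 0.01266, 0.05063 (working shown to 5 dp, full precision carried).
Each pᵢ ln pᵢ term: 0.03797×(-3.27084)=-0.12421, 0.05063×(-2.98315)=-0.15105, 0.01266×(-4.36945)=-0.05531, 0.01266×(-4.36945)=-0.05531, 0.02532×(-3.67630)=-0.09307, 0.32911×(-1.11135)=-0.36576, 0.4557×(-0.78593)=-0.35814, 0.01266×(-4.36945)=-0.05531, 0.01266×(-4.36945)=-0.05531, 0.05063×(-2.98315)=-0.15105.
Sum = -1.46452, so H' = 1.465.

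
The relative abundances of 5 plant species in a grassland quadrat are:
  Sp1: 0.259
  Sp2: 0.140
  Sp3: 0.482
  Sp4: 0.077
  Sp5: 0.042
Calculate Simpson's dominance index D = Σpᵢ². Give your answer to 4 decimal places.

0.3267

D = 0.259² + 0.14² + 0.482² + 0.077² + 0.042² = 0.067081 + 0.019600 + 0.232324 + 0.005929 + 0.001764 = 0.326698 (working shown to 6 dp, full precision carried).
To 4 decimal places, D = 0.3267.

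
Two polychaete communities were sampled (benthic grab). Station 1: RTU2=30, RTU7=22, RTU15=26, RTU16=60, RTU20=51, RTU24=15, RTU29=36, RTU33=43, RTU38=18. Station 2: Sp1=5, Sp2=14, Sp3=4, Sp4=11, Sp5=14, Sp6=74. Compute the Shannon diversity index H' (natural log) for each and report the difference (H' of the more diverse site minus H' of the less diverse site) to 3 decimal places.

Station 1: N=301, proportions 0.099668, 0.07309, 0.086379, 0.199336, 0.169435, 0.049834, 0.119601, 0.142857, 0.059801, giving H' = 2.104722 (working shown to 6 dp, full precision carried).
Station 2: N=122, proportions 0.040984, 0.114754, 0.032787, 0.090164, 0.114754, 0.606557, giving H' = 1.260057.
Difference = |2.104722 − 1.260057| = 0.844665, i.e. 0.845 to 3 decimal places.

0.845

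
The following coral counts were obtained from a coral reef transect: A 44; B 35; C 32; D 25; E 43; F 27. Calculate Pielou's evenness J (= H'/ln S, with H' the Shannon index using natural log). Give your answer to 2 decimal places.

0.99

Total N = 44+35+32+25+43+27 = 206, so the proportions are 0.2136, 0.1699, 0.1553, 0.1214, 0.2087, 0.1311 (working shown to 4 dp, full precision carried).
H' = −Σ pᵢ ln pᵢ = −((-0.3297) + (-0.3012) + (-0.2893) + (-0.2559) + (-0.3270) + (-0.2663)) = 1.7694.
With S = 6 species, ln S = 1.7918, so J = 1.7694/1.7918 = 0.9875, i.e. 0.99 to 2 decimal places.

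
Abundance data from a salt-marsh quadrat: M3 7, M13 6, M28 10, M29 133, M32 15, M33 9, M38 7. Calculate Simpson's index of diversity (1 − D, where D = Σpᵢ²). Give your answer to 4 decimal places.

0.4787

Total N = 7+6+10+133+15+9+7 = 187, so the proportions are 0.037433, 0.032086, 0.053476, 0.71123, 0.080214, 0.048128, 0.037433 (working shown to 6 dp, full precision carried).
D = 0.037433² + 0.032086² + 0.053476² + 0.71123² + 0.080214² + 0.048128² + 0.037433² = 0.001401 + 0.001029 + 0.002860 + 0.505848 + 0.006434 + 0.002316 + 0.001401 = 0.521290.
So 1 − D = 0.478710, i.e. 0.4787 to 4 decimal places.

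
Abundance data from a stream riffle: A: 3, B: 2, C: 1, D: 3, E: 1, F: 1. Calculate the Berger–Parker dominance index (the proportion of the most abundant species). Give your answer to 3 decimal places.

0.273

Total N = 3+2+1+3+1+1 = 11, so the proportions are 0.27273, 0.18182, 0.09091, 0.27273, 0.09091, 0.09091 (working shown to 5 dp, full precision carried).
The largest proportion is 0.27273, i.e. d = 0.273 to 3 decimal places.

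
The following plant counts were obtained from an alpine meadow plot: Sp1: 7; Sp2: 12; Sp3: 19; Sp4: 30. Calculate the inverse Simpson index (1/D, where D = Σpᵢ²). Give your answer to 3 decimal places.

Total N = 7+12+19+30 = 68, so the proportions are 0.1029412, 0.1764706, 0.2794118, 0.4411765 (working shown to 7 dp, full precision carried).
D = 0.1029412² + 0.1764706² + 0.2794118² + 0.4411765² = 0.0105969 + 0.0311419 + 0.0780709 + 0.1946367 = 0.3144464.
So 1/D = 3.18019, i.e. 3.180 to 3 decimal places.

3.180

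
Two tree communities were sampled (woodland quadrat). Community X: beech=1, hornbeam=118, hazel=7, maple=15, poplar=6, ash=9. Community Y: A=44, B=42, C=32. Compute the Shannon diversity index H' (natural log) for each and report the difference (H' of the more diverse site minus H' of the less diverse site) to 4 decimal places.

Community X: N=156, proportions 0.0064103, 0.7564103, 0.0448718, 0.0961538, 0.0384615, 0.0576923, giving H' = 0.8978785 (working shown to 7 dp, full precision carried).
Community Y: N=118, proportions 0.3728814, 0.3559322, 0.2711864, giving H' = 1.0894133.
Difference = |0.8978785 − 1.0894133| = 0.1915348, i.e. 0.1915 to 4 decimal places.

0.1915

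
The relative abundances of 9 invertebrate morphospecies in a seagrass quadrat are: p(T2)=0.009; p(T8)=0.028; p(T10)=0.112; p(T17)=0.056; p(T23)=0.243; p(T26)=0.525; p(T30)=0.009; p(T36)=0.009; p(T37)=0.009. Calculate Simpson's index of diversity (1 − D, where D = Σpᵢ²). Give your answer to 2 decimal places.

0.65

D = 0.009² + 0.028² + 0.112² + 0.056² + 0.243² + 0.525² + 0.009² + 0.009² + 0.009² = 0.0001 + 0.0008 + 0.0125 + 0.0031 + 0.0590 + 0.2756 + 0.0001 + 0.0001 + 0.0001 = 0.3515 (working shown to 4 dp, full precision carried).
So 1 − D = 0.6485, i.e. 0.65 to 2 decimal places.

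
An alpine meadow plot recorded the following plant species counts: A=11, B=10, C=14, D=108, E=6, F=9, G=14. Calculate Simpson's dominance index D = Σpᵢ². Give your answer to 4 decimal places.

Total N = 11+10+14+108+6+9+14 = 172, so the proportions are 0.063953, 0.05814, 0.081395, 0.627907, 0.034884, 0.052326, 0.081395 (working shown to 6 dp, full precision carried).
D = 0.063953² + 0.05814² + 0.081395² + 0.627907² + 0.034884² + 0.052326² + 0.081395² = 0.004090 + 0.003380 + 0.006625 + 0.394267 + 0.001217 + 0.002738 + 0.006625 = 0.418943.
To 4 decimal places, D = 0.4189.

0.4189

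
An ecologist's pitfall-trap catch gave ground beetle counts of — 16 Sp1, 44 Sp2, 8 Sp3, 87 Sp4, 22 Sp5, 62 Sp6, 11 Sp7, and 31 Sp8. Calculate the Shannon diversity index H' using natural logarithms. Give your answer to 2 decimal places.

1.82

Total N = 16+44+8+87+22+62+11+31 = 281, so the proportions are 0.0569, 0.1566, 0.0285, 0.3096, 0.0783, 0.2206, 0.0391, 0.1103 (working shown to 4 dp, full precision carried).
Each pᵢ ln pᵢ term: 0.0569×(-2.8658)=-0.1632, 0.1566×(-1.8542)=-0.2903, 0.0285×(-3.5589)=-0.1013, 0.3096×(-1.1724)=-0.3630, 0.0783×(-2.5473)=-0.1994, 0.2206×(-1.5112)=-0.3334, 0.0391×(-3.2405)=-0.1269, 0.1103×(-2.2044)=-0.2432.
Sum = -1.8207, so H' = 1.82.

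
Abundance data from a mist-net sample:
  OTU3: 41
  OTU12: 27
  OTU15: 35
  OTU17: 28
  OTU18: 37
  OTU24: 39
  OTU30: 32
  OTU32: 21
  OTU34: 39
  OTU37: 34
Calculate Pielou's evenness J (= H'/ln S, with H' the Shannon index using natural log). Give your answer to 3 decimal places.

0.993

Total N = 41+27+35+28+37+39+32+21+39+34 = 333, so the proportions are 0.12312, 0.08108, 0.10511, 0.08408, 0.11111, 0.11712, 0.0961, 0.06306, 0.11712, 0.1021 (working shown to 5 dp, full precision carried).
H' = −Σ pᵢ ln pᵢ = −((-0.25789) + (-0.20370) + (-0.23678) + (-0.20819) + (-0.24414) + (-0.25117) + (-0.22510) + (-0.17428) + (-0.25117) + (-0.23297)) = 2.28538.
With S = 10 species, ln S = 2.30259, so J = 2.28538/2.30259 = 0.99253, i.e. 0.993 to 3 decimal places.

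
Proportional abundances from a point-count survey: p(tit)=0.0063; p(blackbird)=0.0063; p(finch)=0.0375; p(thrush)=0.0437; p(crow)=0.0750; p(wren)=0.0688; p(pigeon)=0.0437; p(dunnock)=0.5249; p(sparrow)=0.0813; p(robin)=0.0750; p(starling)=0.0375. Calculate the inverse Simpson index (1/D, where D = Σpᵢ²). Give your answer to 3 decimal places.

D = 0.0063² + 0.0063² + 0.0375² + 0.0437² + 0.075² + 0.0688² + 0.0437² + 0.5249² + 0.0813² + 0.075² + 0.0375² = 0.0000397 + 0.0000397 + 0.0014062 + 0.0019097 + 0.0056250 + 0.0047334 + 0.0019097 + 0.2755200 + 0.0066097 + 0.0056250 + 0.0014062 = 0.3048244 (working shown to 7 dp, full precision carried).
So 1/D = 3.28058, i.e. 3.281 to 3 decimal places.

3.281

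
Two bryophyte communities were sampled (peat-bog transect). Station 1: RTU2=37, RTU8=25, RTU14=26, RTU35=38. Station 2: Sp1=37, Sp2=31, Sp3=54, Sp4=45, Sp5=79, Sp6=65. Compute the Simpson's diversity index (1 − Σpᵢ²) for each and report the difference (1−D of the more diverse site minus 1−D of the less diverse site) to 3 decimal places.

0.076

Station 1: N=126, proportions 0.29365, 0.19841, 0.20635, 0.30159, giving 1−D = 0.74087 (working shown to 5 dp, full precision carried).
Station 2: N=311, proportions 0.11897, 0.09968, 0.17363, 0.14469, 0.25402, 0.209, giving 1−D = 0.81662.
Difference = |0.74087 − 0.81662| = 0.07575, i.e. 0.076 to 3 decimal places.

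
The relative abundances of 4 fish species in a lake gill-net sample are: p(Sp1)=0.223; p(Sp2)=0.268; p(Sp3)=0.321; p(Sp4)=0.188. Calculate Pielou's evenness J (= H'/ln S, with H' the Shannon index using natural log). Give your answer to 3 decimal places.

H' = −Σ pᵢ ln pᵢ = −((-0.33463) + (-0.35289) + (-0.36476) + (-0.31421)) = 1.36649 (working shown to 5 dp, full precision carried).
With S = 4 species, ln S = 1.38629, so J = 1.36649/1.38629 = 0.98571, i.e. 0.986 to 3 decimal places.

0.986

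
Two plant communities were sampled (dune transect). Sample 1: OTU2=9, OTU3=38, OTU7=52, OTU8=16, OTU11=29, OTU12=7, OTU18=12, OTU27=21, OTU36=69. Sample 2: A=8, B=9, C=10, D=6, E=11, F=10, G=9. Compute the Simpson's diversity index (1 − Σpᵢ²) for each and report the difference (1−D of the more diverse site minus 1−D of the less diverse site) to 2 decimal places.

Sample 1: N=253, proportions 0.0356, 0.1502, 0.2055, 0.0632, 0.1146, 0.0277, 0.0474, 0.083, 0.2727, giving 1−D = 0.8325 (working shown to 4 dp, full precision carried).
Sample 2: N=63, proportions 0.127, 0.1429, 0.1587, 0.0952, 0.1746, 0.1587, 0.1429, giving 1−D = 0.8531.
Difference = |0.8325 − 0.8531| = 0.0206, i.e. 0.02 to 2 decimal places.

0.02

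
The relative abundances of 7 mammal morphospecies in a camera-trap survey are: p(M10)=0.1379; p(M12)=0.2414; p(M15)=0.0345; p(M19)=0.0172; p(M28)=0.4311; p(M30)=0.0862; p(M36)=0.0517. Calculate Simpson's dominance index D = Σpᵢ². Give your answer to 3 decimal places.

D = 0.1379² + 0.2414² + 0.0345² + 0.0172² + 0.4311² + 0.0862² + 0.0517² = 0.01902 + 0.05827 + 0.00119 + 0.00030 + 0.18585 + 0.00743 + 0.00267 = 0.27473 (working shown to 5 dp, full precision carried).
To 3 decimal places, D = 0.275.

0.275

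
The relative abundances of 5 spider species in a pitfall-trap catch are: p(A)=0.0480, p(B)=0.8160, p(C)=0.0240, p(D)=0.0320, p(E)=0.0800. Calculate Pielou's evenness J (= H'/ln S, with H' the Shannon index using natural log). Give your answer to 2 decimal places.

H' = −Σ pᵢ ln pᵢ = −((-0.1458) + (-0.1659) + (-0.0895) + (-0.1101) + (-0.2021)) = 0.7134 (working shown to 4 dp, full precision carried).
With S = 5 species, ln S = 1.6094, so J = 0.7134/1.6094 = 0.4433, i.e. 0.44 to 2 decimal places.

0.44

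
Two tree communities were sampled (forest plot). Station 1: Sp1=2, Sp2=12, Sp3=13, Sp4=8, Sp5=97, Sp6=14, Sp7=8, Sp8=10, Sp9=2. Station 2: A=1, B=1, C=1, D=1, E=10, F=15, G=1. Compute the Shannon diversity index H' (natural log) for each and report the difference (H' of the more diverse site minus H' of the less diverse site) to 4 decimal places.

0.2003

Station 1: N=166, proportions 0.0120482, 0.0722892, 0.0783133, 0.0481928, 0.5843373, 0.0843373, 0.0481928, 0.060241, 0.0120482, giving H' = 1.4799005 (working shown to 7 dp, full precision carried).
Station 2: N=30, proportions 0.0333333, 0.0333333, 0.0333333, 0.0333333, 0.3333333, 0.5, 0.0333333, giving H' = 1.2796439.
Difference = |1.4799005 − 1.2796439| = 0.2002566, i.e. 0.2003 to 4 decimal places.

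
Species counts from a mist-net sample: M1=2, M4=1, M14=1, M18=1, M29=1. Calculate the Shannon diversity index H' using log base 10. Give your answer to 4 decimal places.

0.6778

Total N = 2+1+1+1+1 = 6, so the proportions are 0.333333, 0.166667, 0.166667, 0.166667, 0.166667 (working shown to 6 dp, full precision carried).
Each pᵢ log₁₀ pᵢ term: 0.333333×(-0.477121)=-0.159040, 0.166667×(-0.778151)=-0.129692, 0.166667×(-0.778151)=-0.129692, 0.166667×(-0.778151)=-0.129692, 0.166667×(-0.778151)=-0.129692.
Sum = -0.677808, so H' = 0.6778.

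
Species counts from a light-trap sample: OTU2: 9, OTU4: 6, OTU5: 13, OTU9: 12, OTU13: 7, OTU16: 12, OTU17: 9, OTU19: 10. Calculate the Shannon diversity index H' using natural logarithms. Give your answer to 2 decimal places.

2.05

Total N = 9+6+13+12+7+12+9+10 = 78, so the proportions are 0.1154, 0.0769, 0.1667, 0.1538, 0.0897, 0.1538, 0.1154, 0.1282 (working shown to 4 dp, full precision carried).
Each pᵢ ln pᵢ term: 0.1154×(-2.1595)=-0.2492, 0.0769×(-2.5649)=-0.1973, 0.1667×(-1.7918)=-0.2986, 0.1538×(-1.8718)=-0.2880, 0.0897×(-2.4108)=-0.2164, 0.1538×(-1.8718)=-0.2880, 0.1154×(-2.1595)=-0.2492, 0.1282×(-2.0541)=-0.2633.
Sum = -2.0499, so H' = 2.05.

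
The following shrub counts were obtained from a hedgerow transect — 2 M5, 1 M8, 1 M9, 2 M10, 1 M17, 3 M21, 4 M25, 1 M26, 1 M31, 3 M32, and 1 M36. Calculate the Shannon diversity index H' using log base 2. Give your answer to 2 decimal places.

3.25

Total N = 2+1+1+2+1+3+4+1+1+3+1 = 20, so the proportions are 0.1, 0.05, 0.05, 0.1, 0.05, 0.15, 0.2, 0.05, 0.05, 0.15, 0.05 (working shown to 4 dp, full precision carried).
Each pᵢ log₂ pᵢ term: 0.1×(-3.3219)=-0.3322, 0.05×(-4.3219)=-0.2161, 0.05×(-4.3219)=-0.2161, 0.1×(-3.3219)=-0.3322, 0.05×(-4.3219)=-0.2161, 0.15×(-2.7370)=-0.4105, 0.2×(-2.3219)=-0.4644, 0.05×(-4.3219)=-0.2161, 0.05×(-4.3219)=-0.2161, 0.15×(-2.7370)=-0.4105, 0.05×(-4.3219)=-0.2161.
Sum = -3.2464, so H' = 3.25.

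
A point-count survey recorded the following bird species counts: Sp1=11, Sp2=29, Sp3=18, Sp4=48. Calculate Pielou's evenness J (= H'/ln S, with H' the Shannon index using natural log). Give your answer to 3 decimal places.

Total N = 11+29+18+48 = 106, so the proportions are 0.10377, 0.27358, 0.16981, 0.45283 (working shown to 5 dp, full precision carried).
H' = −Σ pᵢ ln pᵢ = −((-0.23510) + (-0.35461) + (-0.30109) + (-0.35875)) = 1.24955.
With S = 4 species, ln S = 1.38629, so J = 1.24955/1.38629 = 0.90136, i.e. 0.901 to 3 decimal places.

0.901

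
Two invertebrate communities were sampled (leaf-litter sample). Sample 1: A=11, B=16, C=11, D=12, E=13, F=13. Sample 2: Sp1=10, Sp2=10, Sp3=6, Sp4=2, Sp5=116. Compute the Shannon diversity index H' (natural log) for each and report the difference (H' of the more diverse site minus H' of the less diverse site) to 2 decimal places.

Sample 1: N=76, proportions 0.14474, 0.21053, 0.14474, 0.15789, 0.17105, 0.17105, giving H' = 1.78307 (working shown to 5 dp, full precision carried).
Sample 2: N=144, proportions 0.06944, 0.06944, 0.04167, 0.01389, 0.80556, giving H' = 0.73645.
Difference = |1.78307 − 0.73645| = 1.04662, i.e. 1.05 to 2 decimal places.

1.05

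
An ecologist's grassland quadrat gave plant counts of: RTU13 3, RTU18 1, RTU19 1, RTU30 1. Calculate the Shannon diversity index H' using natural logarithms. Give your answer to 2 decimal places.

1.24

Total N = 3+1+1+1 = 6, so the proportions are 0.5, 0.1667, 0.1667, 0.1667 (working shown to 4 dp, full precision carried).
Each pᵢ ln pᵢ term: 0.5×(-0.6931)=-0.3466, 0.1667×(-1.7918)=-0.2986, 0.1667×(-1.7918)=-0.2986, 0.1667×(-1.7918)=-0.2986.
Sum = -1.2425, so H' = 1.24.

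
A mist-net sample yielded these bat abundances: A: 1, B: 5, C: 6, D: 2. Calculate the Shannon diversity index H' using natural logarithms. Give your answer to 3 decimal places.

Total N = 1+5+6+2 = 14, so the proportions are 0.07143, 0.35714, 0.42857, 0.14286 (working shown to 5 dp, full precision carried).
Each pᵢ ln pᵢ term: 0.07143×(-2.63906)=-0.18850, 0.35714×(-1.02962)=-0.36772, 0.42857×(-0.84730)=-0.36313, 0.14286×(-1.94591)=-0.27799.
Sum = -1.19734, so H' = 1.197.

1.197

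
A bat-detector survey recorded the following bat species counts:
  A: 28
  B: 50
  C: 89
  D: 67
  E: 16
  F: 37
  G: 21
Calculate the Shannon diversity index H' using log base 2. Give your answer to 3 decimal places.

Total N = 28+50+89+67+16+37+21 = 308, so the proportions are 0.09091, 0.16234, 0.28896, 0.21753, 0.05195, 0.12013, 0.06818 (working shown to 5 dp, full precision carried).
Each pᵢ log₂ pᵢ term: 0.09091×(-3.45943)=-0.31449, 0.16234×(-2.62293)=-0.42580, 0.28896×(-1.79105)=-0.51754, 0.21753×(-2.20070)=-0.47872, 0.05195×(-4.26679)=-0.22165, 0.12013×(-3.05733)=-0.36728, 0.06818×(-3.87447)=-0.26417.
Sum = -2.58966, so H' = 2.590.

2.590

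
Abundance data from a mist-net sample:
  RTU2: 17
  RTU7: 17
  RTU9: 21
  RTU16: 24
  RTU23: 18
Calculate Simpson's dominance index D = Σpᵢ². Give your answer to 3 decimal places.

0.204

Total N = 17+17+21+24+18 = 97, so the proportions are 0.17526, 0.17526, 0.21649, 0.24742, 0.18557 (working shown to 5 dp, full precision carried).
D = 0.17526² + 0.17526² + 0.21649² + 0.24742² + 0.18557² = 0.03072 + 0.03072 + 0.04687 + 0.06122 + 0.03444 = 0.20395.
To 3 decimal places, D = 0.204.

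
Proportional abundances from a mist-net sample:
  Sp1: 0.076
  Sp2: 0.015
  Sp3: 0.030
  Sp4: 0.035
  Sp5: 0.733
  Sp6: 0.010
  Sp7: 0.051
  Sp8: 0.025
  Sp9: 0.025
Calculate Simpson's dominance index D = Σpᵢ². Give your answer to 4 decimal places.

D = 0.076² + 0.015² + 0.03² + 0.035² + 0.733² + 0.01² + 0.051² + 0.025² + 0.025² = 0.005776 + 0.000225 + 0.000900 + 0.001225 + 0.537289 + 0.000100 + 0.002601 + 0.000625 + 0.000625 = 0.549366 (working shown to 6 dp, full precision carried).
To 4 decimal places, D = 0.5494.

0.5494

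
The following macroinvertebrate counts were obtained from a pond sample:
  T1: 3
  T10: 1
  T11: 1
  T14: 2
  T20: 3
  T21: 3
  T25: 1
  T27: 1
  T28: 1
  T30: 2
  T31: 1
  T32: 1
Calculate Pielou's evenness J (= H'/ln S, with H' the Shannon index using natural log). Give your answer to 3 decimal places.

0.951

Total N = 3+1+1+2+3+3+1+1+1+2+1+1 = 20, so the proportions are 0.15, 0.05, 0.05, 0.1, 0.15, 0.15, 0.05, 0.05, 0.05, 0.1, 0.05, 0.05 (working shown to 5 dp, full precision carried).
H' = −Σ pᵢ ln pᵢ = −((-0.28457) + (-0.14979) + (-0.14979) + (-0.23026) + (-0.28457) + (-0.28457) + (-0.14979) + (-0.14979) + (-0.14979) + (-0.23026) + (-0.14979) + (-0.14979)) = 2.36273.
With S = 12 species, ln S = 2.48491, so J = 2.36273/2.48491 = 0.95083, i.e. 0.951 to 3 decimal places.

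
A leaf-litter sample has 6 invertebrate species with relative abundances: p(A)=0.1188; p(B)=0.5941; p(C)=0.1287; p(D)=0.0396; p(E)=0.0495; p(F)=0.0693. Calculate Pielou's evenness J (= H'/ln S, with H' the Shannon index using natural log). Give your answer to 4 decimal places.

0.7188

H' = −Σ pᵢ ln pᵢ = −((-0.253081) + (-0.309352) + (-0.263870) + (-0.127865) + (-0.148786) + (-0.184983)) = 1.287939 (working shown to 6 dp, full precision carried).
With S = 6 species, ln S = 1.791759, so J = 1.287939/1.791759 = 0.718812, i.e. 0.7188 to 4 decimal places.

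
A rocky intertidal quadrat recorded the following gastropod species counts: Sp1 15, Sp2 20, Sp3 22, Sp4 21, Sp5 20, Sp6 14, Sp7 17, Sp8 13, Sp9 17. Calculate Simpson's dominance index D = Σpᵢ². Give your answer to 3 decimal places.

0.114

Total N = 15+20+22+21+20+14+17+13+17 = 159, so the proportions are 0.09434, 0.12579, 0.13836, 0.13208, 0.12579, 0.08805, 0.10692, 0.08176, 0.10692 (working shown to 5 dp, full precision carried).
D = 0.09434² + 0.12579² + 0.13836² + 0.13208² + 0.12579² + 0.08805² + 0.10692² + 0.08176² + 0.10692² = 0.00890 + 0.01582 + 0.01914 + 0.01744 + 0.01582 + 0.00775 + 0.01143 + 0.00668 + 0.01143 = 0.11443.
To 3 decimal places, D = 0.114.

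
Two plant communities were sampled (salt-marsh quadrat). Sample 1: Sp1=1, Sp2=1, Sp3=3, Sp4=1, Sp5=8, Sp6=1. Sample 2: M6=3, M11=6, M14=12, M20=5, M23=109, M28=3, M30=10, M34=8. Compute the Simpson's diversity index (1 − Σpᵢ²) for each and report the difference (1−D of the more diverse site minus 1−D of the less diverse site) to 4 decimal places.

0.1619

Sample 1: N=15, proportions 0.066667, 0.066667, 0.2, 0.066667, 0.533333, 0.066667, giving 1−D = 0.657778 (working shown to 6 dp, full precision carried).
Sample 2: N=156, proportions 0.019231, 0.038462, 0.076923, 0.032051, 0.698718, 0.019231, 0.064103, 0.051282, giving 1−D = 0.495891.
Difference = |0.657778 − 0.495891| = 0.161887, i.e. 0.1619 to 4 decimal places.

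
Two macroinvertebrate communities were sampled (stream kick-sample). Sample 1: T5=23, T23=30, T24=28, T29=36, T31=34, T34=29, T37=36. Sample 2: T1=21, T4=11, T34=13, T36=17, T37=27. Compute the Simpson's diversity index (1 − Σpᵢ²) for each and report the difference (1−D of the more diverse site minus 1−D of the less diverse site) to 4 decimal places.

0.0750

Sample 1: N=216, proportions 0.106481, 0.138889, 0.12963, 0.166667, 0.157407, 0.134259, 0.166667, giving 1−D = 0.854210 (working shown to 6 dp, full precision carried).
Sample 2: N=89, proportions 0.235955, 0.123596, 0.146067, 0.191011, 0.303371, giving 1−D = 0.779195.
Difference = |0.854210 − 0.779195| = 0.075015, i.e. 0.0750 to 4 decimal places.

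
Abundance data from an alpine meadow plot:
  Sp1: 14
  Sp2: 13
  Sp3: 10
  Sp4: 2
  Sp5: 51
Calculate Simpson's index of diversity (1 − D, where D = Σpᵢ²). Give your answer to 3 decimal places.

0.621

Total N = 14+13+10+2+51 = 90, so the proportions are 0.15556, 0.14444, 0.11111, 0.02222, 0.56667 (working shown to 5 dp, full precision carried).
D = 0.15556² + 0.14444² + 0.11111² + 0.02222² + 0.56667² = 0.02420 + 0.02086 + 0.01235 + 0.00049 + 0.32111 = 0.37901.
So 1 − D = 0.62099, i.e. 0.621 to 3 decimal places.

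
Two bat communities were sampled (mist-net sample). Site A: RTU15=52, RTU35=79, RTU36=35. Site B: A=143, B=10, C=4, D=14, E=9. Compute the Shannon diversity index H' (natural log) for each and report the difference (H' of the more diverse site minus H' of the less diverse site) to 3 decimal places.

Site A: N=166, proportions 0.31325, 0.4759, 0.21084, giving H' = 1.04519 (working shown to 5 dp, full precision carried).
Site B: N=180, proportions 0.79444, 0.05556, 0.02222, 0.07778, 0.05, giving H' = 0.77640.
Difference = |1.04519 − 0.77640| = 0.26879, i.e. 0.269 to 3 decimal places.

0.269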